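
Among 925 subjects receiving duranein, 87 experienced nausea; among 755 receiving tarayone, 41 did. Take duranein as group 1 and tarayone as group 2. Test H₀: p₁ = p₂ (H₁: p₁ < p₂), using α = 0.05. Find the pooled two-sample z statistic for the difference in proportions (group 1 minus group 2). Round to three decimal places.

z = 3.055

p̂₁ = 87/925 ≈ 0.09405, p̂₂ = 41/755 ≈ 0.05430.
Pooled p̂ = (87+41)/(925+755) = 128/1680 = 0.07619.
SE = √(0.0703855 × 0.00240558) = 0.01301.
z = (0.09405 − 0.05430)/0.01301 = 0.03975/0.01301 = 3.055.
p-value = P(Z < 3.055) ≈ 0.9989; since p > α = 0.05, fail to reject H₀.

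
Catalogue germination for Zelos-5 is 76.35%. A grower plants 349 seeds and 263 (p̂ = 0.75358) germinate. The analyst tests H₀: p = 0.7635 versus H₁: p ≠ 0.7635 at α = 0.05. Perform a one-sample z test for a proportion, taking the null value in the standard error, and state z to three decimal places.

p̂ = 263/349 = 0.75358.
Standard error under H₀: √(0.7635×0.2365/349) = 0.02275.
z = (0.75358 − 0.7635)/0.02275 = -0.00992/0.02275 = -0.436.
p-value = 2·P(Z > 0.436) ≈ 0.6628. With α = 0.05, fail to reject H₀.

z = -0.436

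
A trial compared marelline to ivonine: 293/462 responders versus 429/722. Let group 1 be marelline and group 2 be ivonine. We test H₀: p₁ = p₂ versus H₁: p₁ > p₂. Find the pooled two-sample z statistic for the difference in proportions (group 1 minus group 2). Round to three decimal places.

z = 1.377

p̂₁ = 293/462 ≈ 0.63420, p̂₂ = 429/722 ≈ 0.59418.
Pooled p̂ = (293+429)/(462+722) = 722/1184 = 0.60980.
SE = √(p̂(1−p̂)(1/n₁+1/n₂)) = √(0.60980·0.39020·0.00354954) = √(0.000844595) = 0.02906.
z = (0.63420 − 0.59418)/0.02906 = 0.04002/0.02906 = 1.377.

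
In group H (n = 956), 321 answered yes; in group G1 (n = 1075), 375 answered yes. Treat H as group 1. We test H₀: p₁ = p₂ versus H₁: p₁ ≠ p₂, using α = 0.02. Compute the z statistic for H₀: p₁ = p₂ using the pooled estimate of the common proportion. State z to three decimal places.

z = -0.619

p̂₁ = 321/956 ≈ 0.33577, p̂₂ = 375/1075 ≈ 0.34884.
Pooled p̂ = (321+375)/(956+1075) = 696/2031 = 0.34269.
SE = √(p̂(1−p̂)(1/n₁+1/n₂)) = √(0.34269·0.65731·0.00197626) = √(0.000445158) = 0.02110.
z = (0.33577 − 0.34884)/0.02110 = -0.01307/0.02110 = -0.619.
p-value = 2·P(Z > 0.619) ≈ 0.5358; since p > α = 0.02, fail to reject H₀.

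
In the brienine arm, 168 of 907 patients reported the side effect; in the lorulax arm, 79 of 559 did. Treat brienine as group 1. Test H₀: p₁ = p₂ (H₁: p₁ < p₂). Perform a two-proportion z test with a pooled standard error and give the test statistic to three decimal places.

p̂₁ = 168/907 = 0.18523, p̂₂ = 79/559 = 0.14132.
Pooled p̂ = (168+79)/(907+559) = 247/1466 = 0.16849.
SE = √(0.140098 × 0.00289144) = 0.02013.
z = (0.18523 − 0.14132)/0.02013 = 0.04391/0.02013 = 2.181.
p-value = P(Z < 2.181) ≈ 0.9854.

z = 2.181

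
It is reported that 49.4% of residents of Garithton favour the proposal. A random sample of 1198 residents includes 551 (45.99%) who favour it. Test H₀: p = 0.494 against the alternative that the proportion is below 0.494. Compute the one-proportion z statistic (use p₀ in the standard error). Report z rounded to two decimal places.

p̂ = 551/1198 = 0.45993.
SE = √(p₀(1−p₀)/n) = √(0.24996/1198) = 0.01444.
z = (0.45993 − 0.494)/0.01444 = -0.03407/0.01444 = -2.36.

z = -2.36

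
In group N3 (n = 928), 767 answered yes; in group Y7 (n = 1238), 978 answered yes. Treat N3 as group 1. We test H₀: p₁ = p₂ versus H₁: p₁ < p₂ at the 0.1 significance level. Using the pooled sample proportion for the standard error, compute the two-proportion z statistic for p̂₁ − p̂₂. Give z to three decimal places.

p̂₁ = 767/928 = 0.82651, p̂₂ = 978/1238 = 0.78998.
Pooled p̂ = (767+978)/(928+1238) = 1745/2166 = 0.80563.
SE = √(p̂(1−p̂)(1/n₁+1/n₂)) = √(0.80563·0.19437·0.00188534) = √(0.000295223) = 0.01718.
z = (0.82651 − 0.78998)/0.01718 = 0.03653/0.01718 = 2.126.
p-value = P(Z < 2.126) ≈ 0.9832; since p > α = 0.1, fail to reject H₀.

z = 2.126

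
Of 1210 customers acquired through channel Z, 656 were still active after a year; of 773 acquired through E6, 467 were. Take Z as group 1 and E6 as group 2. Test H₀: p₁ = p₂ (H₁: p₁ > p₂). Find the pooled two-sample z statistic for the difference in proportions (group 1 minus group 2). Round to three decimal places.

p̂₁ = 656/1210 ≈ 0.542149, p̂₂ = 467/773 ≈ 0.604140.
Pooled p̂ = (656+467)/(1210+773) = 1123/1983 = 0.566314.
SE = √(p̂(1−p̂)(1/n₁+1/n₂)) = √(0.566314·0.433686·0.00212011) = √(0.000520704) = 0.022819.
z = (0.542149 − 0.604140)/0.022819 = -0.061991/0.022819 = -2.717.

z = -2.717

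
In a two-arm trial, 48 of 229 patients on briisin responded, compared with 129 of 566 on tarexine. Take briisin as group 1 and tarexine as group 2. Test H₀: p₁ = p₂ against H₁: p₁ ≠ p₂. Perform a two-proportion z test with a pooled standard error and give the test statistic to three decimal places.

z = -0.562

p̂₁ = 48/229 = 0.20961, p̂₂ = 129/566 = 0.22792.
Pooled p̂ = (48+129)/(229+566) = 177/795 = 0.22264.
SE = √(p̂(1−p̂)(1/n₁+1/n₂)) = √(0.22264·0.77736·0.0061336) = √(0.00106156) = 0.03258.
z = (0.20961 − 0.22792)/0.03258 = -0.01831/0.03258 = -0.562.
Two-sided p-value ≈ 2·Φ(−0.562) = 0.5742.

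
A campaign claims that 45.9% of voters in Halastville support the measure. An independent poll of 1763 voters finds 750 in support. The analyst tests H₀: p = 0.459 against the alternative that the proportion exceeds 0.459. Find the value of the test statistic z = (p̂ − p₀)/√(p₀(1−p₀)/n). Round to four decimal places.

z = -2.8302

p̂ = 750/1763 = 0.425411.
Standard error under H₀: √(0.459×0.541/1763) = 0.011868.
z = (0.425411 − 0.459)/0.011868 = -0.033589/0.011868 = -2.8302.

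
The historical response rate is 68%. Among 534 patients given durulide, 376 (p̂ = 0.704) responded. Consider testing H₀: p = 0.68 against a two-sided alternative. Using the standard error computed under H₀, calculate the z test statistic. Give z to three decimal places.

z = 1.195

p̂ = 376/534 ≈ 0.70412.
Under H₀, SE = √(0.68·0.32/534) = √(0.000407491) = 0.02019.
z = (0.70412 − 0.68)/0.02019 = 0.02412/0.02019 = 1.195.
p-value = 2·P(Z > 1.195) ≈ 0.2321.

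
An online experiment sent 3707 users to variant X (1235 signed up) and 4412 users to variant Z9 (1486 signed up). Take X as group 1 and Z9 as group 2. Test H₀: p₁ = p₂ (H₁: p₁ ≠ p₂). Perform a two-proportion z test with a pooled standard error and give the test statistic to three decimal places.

p̂₁ = 1235/3707 ≈ 0.33315, p̂₂ = 1486/4412 ≈ 0.33681.
Pooled p̂ = (1235+1486)/(3707+4412) = 2721/8119 = 0.33514.
SE = √(0.222821 × 0.000496414) = 0.01052.
z = (0.33315 − 0.33681)/0.01052 = -0.00366/0.01052 = -0.348.
p-value = 2·P(Z > 0.348) ≈ 0.7282.

z = -0.348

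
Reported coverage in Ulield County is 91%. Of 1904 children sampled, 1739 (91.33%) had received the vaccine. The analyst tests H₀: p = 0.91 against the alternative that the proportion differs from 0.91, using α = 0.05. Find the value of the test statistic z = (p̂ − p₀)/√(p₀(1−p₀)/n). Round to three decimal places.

p̂ = 1739/1904 ≈ 0.91334.
Standard error under H₀: √(0.91×0.09/1904) = 0.00656.
z = (0.91334 − 0.91)/0.00656 = 0.00334/0.00656 = 0.509.
p-value = 2·P(Z > 0.509) ≈ 0.6105; since p > α = 0.05, fail to reject H₀.

z = 0.509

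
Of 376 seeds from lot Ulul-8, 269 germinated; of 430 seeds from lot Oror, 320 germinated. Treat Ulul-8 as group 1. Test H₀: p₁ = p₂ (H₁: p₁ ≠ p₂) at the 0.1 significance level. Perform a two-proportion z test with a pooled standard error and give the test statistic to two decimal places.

z = -0.92

p̂₁ = 269/376 = 0.7154, p̂₂ = 320/430 = 0.7442.
Pooled p̂ = (269+320)/(376+430) = 589/806 = 0.7308.
SE = √(p̂(1−p̂)(1/n₁+1/n₂)) = √(0.7308·0.2692·0.00498516) = √(0.000980807) = 0.0313.
z = (0.7154 − 0.7442)/0.0313 = -0.0288/0.0313 = -0.92.
Two-sided p-value ≈ 2·Φ(−0.918) = 0.3584, so at α = 0.1 we fail to reject H₀.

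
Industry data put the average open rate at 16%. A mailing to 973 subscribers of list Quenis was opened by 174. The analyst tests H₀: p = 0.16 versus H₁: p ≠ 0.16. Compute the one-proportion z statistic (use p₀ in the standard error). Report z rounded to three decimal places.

p̂ = 174/973 = 0.178828.
SE = √(p₀(1−p₀)/n) = √(0.1344/973) = 0.011753.
z = (0.178828 − 0.16)/0.011753 = 0.018828/0.011753 = 1.602.
Two-sided p-value ≈ 2·Φ(−1.602) = 0.1091.

z = 1.602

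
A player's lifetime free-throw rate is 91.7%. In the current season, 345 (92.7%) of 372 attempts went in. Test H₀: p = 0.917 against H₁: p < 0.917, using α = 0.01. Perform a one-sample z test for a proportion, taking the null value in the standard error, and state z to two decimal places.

p̂ = 345/372 ≈ 0.9274.
Standard error under H₀: √(0.917×0.083/372) = 0.0143.
z = (0.9274 − 0.917)/0.0143 = 0.0104/0.0143 = 0.73.
p-value = P(Z < 0.728) ≈ 0.7668. With α = 0.01, fail to reject H₀.

z = 0.73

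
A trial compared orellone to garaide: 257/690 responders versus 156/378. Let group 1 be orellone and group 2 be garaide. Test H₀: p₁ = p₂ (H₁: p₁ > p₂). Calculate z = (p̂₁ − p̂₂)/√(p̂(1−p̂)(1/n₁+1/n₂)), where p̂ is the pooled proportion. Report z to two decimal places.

z = -1.29

p̂₁ = 257/690 ≈ 0.3725, p̂₂ = 156/378 ≈ 0.4127.
Pooled p̂ = (257+156)/(690+378) = 413/1068 = 0.3867.
SE = √(p̂(1−p̂)(1/n₁+1/n₂)) = √(0.3867·0.6133·0.00409478) = √(0.000971134) = 0.0312.
z = (0.3725 − 0.4127)/0.0312 = -0.0402/0.0312 = -1.29.
p-value = P(Z > -1.291) ≈ 0.9017.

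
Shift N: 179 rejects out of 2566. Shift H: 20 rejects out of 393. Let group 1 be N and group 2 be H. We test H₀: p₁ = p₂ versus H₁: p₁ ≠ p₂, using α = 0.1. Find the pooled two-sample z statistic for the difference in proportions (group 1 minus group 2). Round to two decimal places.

z = 1.39

p̂₁ = 179/2566 ≈ 0.0698, p̂₂ = 20/393 ≈ 0.0509.
Pooled p̂ = (179+20)/(2566+393) = 199/2959 = 0.0673.
SE = √(0.0627296 × 0.00293424) = 0.0136.
z = (0.0698 − 0.0509)/0.0136 = 0.0189/0.0136 = 1.39.
Two-sided p-value ≈ 2·Φ(−1.391) = 0.1643; since p > α = 0.1, fail to reject H₀.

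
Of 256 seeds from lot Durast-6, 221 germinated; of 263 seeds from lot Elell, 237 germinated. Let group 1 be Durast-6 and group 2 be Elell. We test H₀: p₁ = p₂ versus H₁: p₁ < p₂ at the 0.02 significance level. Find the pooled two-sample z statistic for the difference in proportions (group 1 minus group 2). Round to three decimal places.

z = -1.339

p̂₁ = 221/256 ≈ 0.86328, p̂₂ = 237/263 ≈ 0.90114.
Pooled p̂ = (221+237)/(256+263) = 458/519 = 0.88247.
SE = √(p̂(1−p̂)(1/n₁+1/n₂)) = √(0.88247·0.11753·0.00770853) = √(0.000799525) = 0.02828.
z = (0.86328 − 0.90114)/0.02828 = -0.03786/0.02828 = -1.339.
p-value = P(Z < -1.339) ≈ 0.0903; since p > α = 0.02, fail to reject H₀.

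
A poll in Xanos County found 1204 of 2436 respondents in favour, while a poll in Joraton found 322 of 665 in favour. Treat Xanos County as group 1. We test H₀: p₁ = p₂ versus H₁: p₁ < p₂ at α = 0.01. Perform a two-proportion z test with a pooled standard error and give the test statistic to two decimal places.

p̂₁ = 1204/2436 = 0.4943, p̂₂ = 322/665 = 0.4842.
Pooled p̂ = (1204+322)/(2436+665) = 1526/3101 = 0.4921.
SE = √(0.249938 × 0.00191427) = 0.0219.
z = (0.4943 − 0.4842)/0.0219 = 0.0101/0.0219 = 0.46.
p-value = P(Z < 0.459) ≈ 0.6769, so at α = 0.01 we fail to reject H₀.

z = 0.46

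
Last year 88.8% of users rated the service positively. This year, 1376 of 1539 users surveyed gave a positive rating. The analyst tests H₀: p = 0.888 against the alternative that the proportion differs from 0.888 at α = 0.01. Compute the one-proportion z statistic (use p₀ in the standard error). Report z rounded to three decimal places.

z = 0.757

p̂ = 1376/1539 = 0.89409.
SE = √(p₀(1−p₀)/n) = √(0.099456/1539) = 0.00804.
z = (0.89409 − 0.888)/0.00804 = 0.00609/0.00804 = 0.757.
Two-sided p-value ≈ 2·Φ(−0.757) = 0.4489; since p > α = 0.01, fail to reject H₀.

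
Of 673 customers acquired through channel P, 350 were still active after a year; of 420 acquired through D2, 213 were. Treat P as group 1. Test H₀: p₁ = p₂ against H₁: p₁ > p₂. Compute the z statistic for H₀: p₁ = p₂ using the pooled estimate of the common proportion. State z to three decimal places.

p̂₁ = 350/673 ≈ 0.52006, p̂₂ = 213/420 ≈ 0.50714.
Pooled p̂ = (350+213)/(673+420) = 563/1093 = 0.51510.
SE = √(0.249772 × 0.00386684) = 0.03108.
z = (0.52006 − 0.50714)/0.03108 = 0.01292/0.03108 = 0.416.

z = 0.416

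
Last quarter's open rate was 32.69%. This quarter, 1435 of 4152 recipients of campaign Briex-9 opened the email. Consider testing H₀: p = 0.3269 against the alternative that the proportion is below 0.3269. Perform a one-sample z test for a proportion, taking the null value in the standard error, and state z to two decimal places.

z = 2.57

p̂ = 1435/4152 ≈ 0.34562.
SE = √(p₀(1−p₀)/n) = √(0.22004/4152) = 0.00728.
z = (0.34562 − 0.3269)/0.00728 = 0.01872/0.00728 = 2.57.
p-value = P(Z < 2.571) ≈ 0.9949.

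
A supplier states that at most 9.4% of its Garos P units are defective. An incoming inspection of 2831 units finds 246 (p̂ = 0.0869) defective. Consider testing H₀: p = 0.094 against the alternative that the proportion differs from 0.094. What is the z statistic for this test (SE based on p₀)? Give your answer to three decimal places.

p̂ = 246/2831 = 0.086895.
Standard error under H₀: √(0.094×0.906/2831) = 0.005485.
z = (0.086895 − 0.094)/0.005485 = -0.007105/0.005485 = -1.295.

z = -1.295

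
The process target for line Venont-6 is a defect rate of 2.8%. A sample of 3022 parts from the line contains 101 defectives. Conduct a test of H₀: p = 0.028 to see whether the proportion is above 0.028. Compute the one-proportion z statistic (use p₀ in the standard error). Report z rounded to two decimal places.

z = 1.81

p̂ = 101/3022 = 0.03342.
Under H₀, SE = √(0.028·0.972/3022) = √(9.00596e-06) = 0.00300.
z = (0.03342 − 0.028)/0.00300 = 0.00542/0.00300 = 1.81.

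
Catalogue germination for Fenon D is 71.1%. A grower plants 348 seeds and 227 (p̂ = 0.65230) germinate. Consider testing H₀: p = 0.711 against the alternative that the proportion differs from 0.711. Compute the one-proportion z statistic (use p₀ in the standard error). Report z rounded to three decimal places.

z = -2.416

p̂ = 227/348 ≈ 0.65230.
Under H₀, SE = √(0.711·0.289/348) = √(0.000590457) = 0.02430.
z = (0.65230 − 0.711)/0.02430 = -0.05870/0.02430 = -2.416.
p-value = 2·P(Z > 2.416) ≈ 0.0157.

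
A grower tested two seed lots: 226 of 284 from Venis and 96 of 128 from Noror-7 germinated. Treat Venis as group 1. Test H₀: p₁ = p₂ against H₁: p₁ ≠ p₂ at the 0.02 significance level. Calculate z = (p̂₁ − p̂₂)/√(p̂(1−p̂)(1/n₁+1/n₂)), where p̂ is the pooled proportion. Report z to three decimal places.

z = 1.041

p̂₁ = 226/284 ≈ 0.795775, p̂₂ = 96/128 ≈ 0.750000.
Pooled p̂ = (226+96)/(284+128) = 322/412 = 0.781553.
SE = √(0.170728 × 0.0113336) = 0.043988.
z = (0.795775 − 0.750000)/0.043988 = 0.045775/0.043988 = 1.041.
p-value = 2·P(Z > 1.041) ≈ 0.2981; since p > α = 0.02, fail to reject H₀.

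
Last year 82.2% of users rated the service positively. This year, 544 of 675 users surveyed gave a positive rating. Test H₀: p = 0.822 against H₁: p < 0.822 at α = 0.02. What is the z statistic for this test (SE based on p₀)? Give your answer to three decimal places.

p̂ = 544/675 ≈ 0.80593.
SE = √(p₀(1−p₀)/n) = √(0.14632/675) = 0.01472.
z = (0.80593 − 0.822)/0.01472 = -0.01607/0.01472 = -1.092.
p-value = P(Z < -1.092) ≈ 0.1375. With α = 0.02, fail to reject H₀.

z = -1.092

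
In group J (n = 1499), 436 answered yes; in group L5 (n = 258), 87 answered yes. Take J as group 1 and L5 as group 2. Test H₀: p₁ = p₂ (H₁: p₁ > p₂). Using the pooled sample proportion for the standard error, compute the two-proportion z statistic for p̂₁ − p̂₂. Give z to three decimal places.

p̂₁ = 436/1499 ≈ 0.29086, p̂₂ = 87/258 ≈ 0.33721.
Pooled p̂ = (436+87)/(1499+258) = 523/1757 = 0.29767.
SE = √(0.209061 × 0.00454308) = 0.03082.
z = (0.29086 − 0.33721)/0.03082 = -0.04635/0.03082 = -1.504.

z = -1.504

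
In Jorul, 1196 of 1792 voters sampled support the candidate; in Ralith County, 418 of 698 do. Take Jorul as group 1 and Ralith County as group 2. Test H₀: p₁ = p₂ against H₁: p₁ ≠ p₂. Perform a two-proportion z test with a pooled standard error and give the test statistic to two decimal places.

p̂₁ = 1196/1792 ≈ 0.6674, p̂₂ = 418/698 ≈ 0.5989.
Pooled p̂ = (1196+418)/(1792+698) = 1614/2490 = 0.6482.
SE = √(p̂(1−p̂)(1/n₁+1/n₂)) = √(0.6482·0.3518·0.0019907) = √(0.000453957) = 0.0213.
z = (0.6674 − 0.5989)/0.0213 = 0.0685/0.0213 = 3.22.
Two-sided p-value ≈ 2·Φ(−3.218) = 0.0013.

z = 3.22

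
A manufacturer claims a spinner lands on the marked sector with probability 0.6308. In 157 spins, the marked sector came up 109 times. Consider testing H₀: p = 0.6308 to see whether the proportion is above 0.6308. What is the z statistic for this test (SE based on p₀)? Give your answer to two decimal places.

p̂ = 109/157 ≈ 0.6943.
Under H₀, SE = √(0.6308·0.3692/157) = √(0.00148338) = 0.0385.
z = (0.6943 − 0.6308)/0.0385 = 0.0635/0.0385 = 1.65.
p-value = P(Z > 1.648) ≈ 0.0497.

z = 1.65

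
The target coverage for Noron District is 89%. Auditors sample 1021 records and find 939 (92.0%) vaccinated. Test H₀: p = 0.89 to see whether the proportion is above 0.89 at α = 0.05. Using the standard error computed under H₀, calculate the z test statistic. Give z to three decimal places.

p̂ = 939/1021 = 0.919687.
Under H₀, SE = √(0.89·0.11/1021) = √(9.58864e-05) = 0.009792.
z = (0.919687 − 0.89)/0.009792 = 0.029687/0.009792 = 3.032.
p-value = P(Z > 3.032) ≈ 0.0012, so at α = 0.05 we reject H₀.

z = 3.032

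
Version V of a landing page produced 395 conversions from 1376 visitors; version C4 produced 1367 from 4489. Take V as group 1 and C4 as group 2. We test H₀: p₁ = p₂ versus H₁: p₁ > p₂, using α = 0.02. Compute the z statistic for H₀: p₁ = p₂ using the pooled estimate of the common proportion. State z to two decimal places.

p̂₁ = 395/1376 ≈ 0.28706, p̂₂ = 1367/4489 ≈ 0.30452.
Pooled p̂ = (395+1367)/(1376+4489) = 1762/5865 = 0.30043.
SE = √(p̂(1−p̂)(1/n₁+1/n₂)) = √(0.30043·0.69957·0.000949511) = √(0.000199559) = 0.01413.
z = (0.28706 − 0.30452)/0.01413 = -0.01746/0.01413 = -1.24.
p-value = P(Z > -1.236) ≈ 0.8917. With α = 0.02, fail to reject H₀.

z = -1.24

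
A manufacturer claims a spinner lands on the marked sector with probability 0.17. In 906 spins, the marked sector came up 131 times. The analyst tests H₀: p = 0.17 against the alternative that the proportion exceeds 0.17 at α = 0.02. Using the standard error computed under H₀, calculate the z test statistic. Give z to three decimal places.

z = -2.036

p̂ = 131/906 ≈ 0.14459.
Under H₀, SE = √(0.17·0.83/906) = √(0.00015574) = 0.01248.
z = (0.14459 − 0.17)/0.01248 = -0.02541/0.01248 = -2.036.
p-value = P(Z > -2.036) ≈ 0.9791. With α = 0.02, fail to reject H₀.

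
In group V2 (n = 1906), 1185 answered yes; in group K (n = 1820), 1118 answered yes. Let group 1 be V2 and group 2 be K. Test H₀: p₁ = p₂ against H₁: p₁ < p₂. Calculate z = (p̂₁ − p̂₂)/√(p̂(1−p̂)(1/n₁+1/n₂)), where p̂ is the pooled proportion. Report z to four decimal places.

z = 0.4669

p̂₁ = 1185/1906 = 0.621721, p̂₂ = 1118/1820 = 0.614286.
Pooled p̂ = (1185+1118)/(1906+1820) = 2303/3726 = 0.618089.
SE = √(0.236055 × 0.00107411) = 0.015923.
z = (0.621721 − 0.614286)/0.015923 = 0.007435/0.015923 = 0.4669.
p-value = P(Z < 0.467) ≈ 0.6797.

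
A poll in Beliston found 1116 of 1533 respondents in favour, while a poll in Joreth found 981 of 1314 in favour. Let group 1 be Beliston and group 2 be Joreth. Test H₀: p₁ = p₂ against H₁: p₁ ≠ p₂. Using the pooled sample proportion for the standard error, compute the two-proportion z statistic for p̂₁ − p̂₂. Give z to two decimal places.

z = -1.12

p̂₁ = 1116/1533 ≈ 0.7280, p̂₂ = 981/1314 ≈ 0.7466.
Pooled p̂ = (1116+981)/(1533+1314) = 2097/2847 = 0.7366.
SE = √(p̂(1−p̂)(1/n₁+1/n₂)) = √(0.7366·0.2634·0.00141335) = √(0.000274242) = 0.0166.
z = (0.7280 − 0.7466)/0.0166 = -0.0186/0.0166 = -1.12.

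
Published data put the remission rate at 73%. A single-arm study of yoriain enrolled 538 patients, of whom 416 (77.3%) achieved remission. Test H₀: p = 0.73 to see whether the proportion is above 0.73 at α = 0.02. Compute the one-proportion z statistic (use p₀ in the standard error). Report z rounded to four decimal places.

z = 2.2588

p̂ = 416/538 = 0.773234.
Standard error under H₀: √(0.73×0.27/538) = 0.019140.
z = (0.773234 − 0.73)/0.019140 = 0.043234/0.019140 = 2.2588.
p-value = P(Z > 2.259) ≈ 0.0119, so at α = 0.02 we reject H₀.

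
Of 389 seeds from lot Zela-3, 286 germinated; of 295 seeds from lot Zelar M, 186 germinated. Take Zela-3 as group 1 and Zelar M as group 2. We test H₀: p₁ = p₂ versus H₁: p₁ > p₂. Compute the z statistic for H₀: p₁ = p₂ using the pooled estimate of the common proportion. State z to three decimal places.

p̂₁ = 286/389 = 0.73522, p̂₂ = 186/295 = 0.63051.
Pooled p̂ = (286+186)/(389+295) = 472/684 = 0.69006.
SE = √(p̂(1−p̂)(1/n₁+1/n₂)) = √(0.69006·0.30994·0.00596052) = √(0.00127482) = 0.03570.
z = (0.73522 − 0.63051)/0.03570 = 0.10471/0.03570 = 2.933.

z = 2.933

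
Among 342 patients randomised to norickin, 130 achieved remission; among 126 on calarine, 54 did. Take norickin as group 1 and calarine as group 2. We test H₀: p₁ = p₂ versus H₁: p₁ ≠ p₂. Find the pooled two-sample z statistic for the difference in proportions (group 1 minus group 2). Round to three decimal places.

p̂₁ = 130/342 = 0.38012, p̂₂ = 54/126 = 0.42857.
Pooled p̂ = (130+54)/(342+126) = 184/468 = 0.39316.
SE = √(0.238586 × 0.0108605) = 0.05090.
z = (0.38012 − 0.42857)/0.05090 = -0.04845/0.05090 = -0.952.

z = -0.952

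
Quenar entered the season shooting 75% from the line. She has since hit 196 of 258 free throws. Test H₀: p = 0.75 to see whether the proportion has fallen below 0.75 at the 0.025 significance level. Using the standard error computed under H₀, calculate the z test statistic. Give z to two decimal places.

z = 0.36

p̂ = 196/258 = 0.7597.
Standard error under H₀: √(0.75×0.25/258) = 0.0270.
z = (0.7597 − 0.75)/0.0270 = 0.0097/0.0270 = 0.36.
p-value = P(Z < 0.359) ≈ 0.6404. With α = 0.025, fail to reject H₀.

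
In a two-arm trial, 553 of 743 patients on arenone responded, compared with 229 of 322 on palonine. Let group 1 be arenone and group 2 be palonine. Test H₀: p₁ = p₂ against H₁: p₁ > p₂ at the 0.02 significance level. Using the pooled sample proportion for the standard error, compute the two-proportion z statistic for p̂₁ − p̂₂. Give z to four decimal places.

z = 1.1231

p̂₁ = 553/743 = 0.744280, p̂₂ = 229/322 = 0.711180.
Pooled p̂ = (553+229)/(743+322) = 782/1065 = 0.734272.
SE = √(p̂(1−p̂)(1/n₁+1/n₂)) = √(0.734272·0.265728·0.00445149) = √(0.000868558) = 0.029471.
z = (0.744280 − 0.711180)/0.029471 = 0.033100/0.029471 = 1.1231.
p-value = P(Z > 1.123) ≈ 0.1307. With α = 0.02, fail to reject H₀.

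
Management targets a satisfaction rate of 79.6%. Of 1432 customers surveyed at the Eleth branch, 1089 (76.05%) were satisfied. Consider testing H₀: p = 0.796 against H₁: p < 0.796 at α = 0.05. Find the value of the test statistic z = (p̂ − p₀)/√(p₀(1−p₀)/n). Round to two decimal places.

p̂ = 1089/1432 = 0.76047.
Standard error under H₀: √(0.796×0.204/1432) = 0.01065.
z = (0.76047 − 0.796)/0.01065 = -0.03553/0.01065 = -3.34.
p-value = P(Z < -3.336) ≈ 0.0004; since p < α = 0.05, reject H₀.

z = -3.34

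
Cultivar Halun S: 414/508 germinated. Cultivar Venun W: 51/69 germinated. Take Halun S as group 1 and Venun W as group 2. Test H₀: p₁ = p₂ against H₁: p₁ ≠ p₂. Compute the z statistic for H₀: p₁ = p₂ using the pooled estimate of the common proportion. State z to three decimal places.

z = 1.494

p̂₁ = 414/508 ≈ 0.81496, p̂₂ = 51/69 ≈ 0.73913.
Pooled p̂ = (414+51)/(508+69) = 465/577 = 0.80589.
SE = √(0.15643 × 0.0164613) = 0.05074.
z = (0.81496 − 0.73913)/0.05074 = 0.07583/0.05074 = 1.494.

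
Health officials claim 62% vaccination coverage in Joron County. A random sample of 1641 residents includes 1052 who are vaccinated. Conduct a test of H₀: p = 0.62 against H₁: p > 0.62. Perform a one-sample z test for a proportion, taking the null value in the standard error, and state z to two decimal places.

p̂ = 1052/1641 ≈ 0.6411.
Standard error under H₀: √(0.62×0.38/1641) = 0.0120.
z = (0.6411 − 0.62)/0.0120 = 0.0211/0.0120 = 1.76.

z = 1.76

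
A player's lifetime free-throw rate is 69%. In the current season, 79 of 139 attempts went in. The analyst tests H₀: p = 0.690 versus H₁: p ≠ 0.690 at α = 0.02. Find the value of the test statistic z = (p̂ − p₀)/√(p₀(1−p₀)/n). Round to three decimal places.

z = -3.101

p̂ = 79/139 ≈ 0.56835.
Under H₀, SE = √(0.69·0.31/139) = √(0.00153885) = 0.03923.
z = (0.56835 − 0.69)/0.03923 = -0.12165/0.03923 = -3.101.
p-value = 2·P(Z > 3.101) ≈ 0.0019, so at α = 0.02 we reject H₀.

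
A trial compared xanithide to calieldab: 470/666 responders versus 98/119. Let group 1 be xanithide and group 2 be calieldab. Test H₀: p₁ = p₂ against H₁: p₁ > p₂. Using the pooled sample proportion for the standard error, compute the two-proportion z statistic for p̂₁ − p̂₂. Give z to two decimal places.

p̂₁ = 470/666 ≈ 0.7057, p̂₂ = 98/119 ≈ 0.8235.
Pooled p̂ = (470+98)/(666+119) = 568/785 = 0.7236.
SE = √(0.200018 × 0.00990486) = 0.0445.
z = (0.7057 − 0.8235)/0.0445 = -0.1178/0.0445 = -2.65.

z = -2.65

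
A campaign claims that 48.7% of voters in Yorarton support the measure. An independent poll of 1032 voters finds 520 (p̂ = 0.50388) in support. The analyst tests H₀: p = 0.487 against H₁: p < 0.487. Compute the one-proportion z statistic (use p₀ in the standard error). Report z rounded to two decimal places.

z = 1.08

p̂ = 520/1032 ≈ 0.5039.
SE = √(p₀(1−p₀)/n) = √(0.24983/1032) = 0.0156.
z = (0.5039 − 0.487)/0.0156 = 0.0169/0.0156 = 1.08.
p-value = P(Z < 1.085) ≈ 0.8610.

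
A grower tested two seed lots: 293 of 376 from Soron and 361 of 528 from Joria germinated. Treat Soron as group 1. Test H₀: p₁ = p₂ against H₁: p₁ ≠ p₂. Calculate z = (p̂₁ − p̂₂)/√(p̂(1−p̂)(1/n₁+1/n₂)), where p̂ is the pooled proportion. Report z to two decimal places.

p̂₁ = 293/376 ≈ 0.7793, p̂₂ = 361/528 ≈ 0.6837.
Pooled p̂ = (293+361)/(376+528) = 654/904 = 0.7235.
SE = √(p̂(1−p̂)(1/n₁+1/n₂)) = √(0.7235·0.2765·0.00455351) = √(0.000911019) = 0.0302.
z = (0.7793 − 0.6837)/0.0302 = 0.0956/0.0302 = 3.17.

z = 3.17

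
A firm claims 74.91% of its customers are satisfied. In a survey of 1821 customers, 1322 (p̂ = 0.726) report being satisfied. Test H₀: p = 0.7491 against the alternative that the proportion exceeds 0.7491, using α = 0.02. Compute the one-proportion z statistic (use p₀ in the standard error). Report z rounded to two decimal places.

p̂ = 1322/1821 = 0.72597.
Standard error under H₀: √(0.7491×0.2509/1821) = 0.01016.
z = (0.72597 − 0.7491)/0.01016 = -0.02313/0.01016 = -2.28.
p-value = P(Z > -2.276) ≈ 0.9886; since p > α = 0.02, fail to reject H₀.

z = -2.28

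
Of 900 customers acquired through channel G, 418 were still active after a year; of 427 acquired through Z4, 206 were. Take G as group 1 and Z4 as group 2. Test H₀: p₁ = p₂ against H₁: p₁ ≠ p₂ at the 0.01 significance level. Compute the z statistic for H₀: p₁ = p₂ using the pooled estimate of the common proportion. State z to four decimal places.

z = -0.6134

p̂₁ = 418/900 = 0.4644444, p̂₂ = 206/427 = 0.4824356.
Pooled p̂ = (418+206)/(900+427) = 624/1327 = 0.4702336.
SE = √(p̂(1−p̂)(1/n₁+1/n₂)) = √(0.4702336·0.5297664·0.00345303) = √(0.000860198) = 0.0293291.
z = (0.4644444 − 0.4824356)/0.0293291 = -0.0179912/0.0293291 = -0.6134.
p-value = 2·P(Z > 0.613) ≈ 0.5396; since p > α = 0.01, fail to reject H₀.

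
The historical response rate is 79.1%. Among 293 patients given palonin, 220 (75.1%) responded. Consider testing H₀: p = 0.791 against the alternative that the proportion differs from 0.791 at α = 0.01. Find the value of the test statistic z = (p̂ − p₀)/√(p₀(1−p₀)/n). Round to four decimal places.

z = -1.6901

p̂ = 220/293 ≈ 0.7508532.
Standard error under H₀: √(0.791×0.209/293) = 0.0237535.
z = (0.7508532 − 0.791)/0.0237535 = -0.0401468/0.0237535 = -1.6901.
p-value = 2·P(Z > 1.690) ≈ 0.0910, so at α = 0.01 we fail to reject H₀.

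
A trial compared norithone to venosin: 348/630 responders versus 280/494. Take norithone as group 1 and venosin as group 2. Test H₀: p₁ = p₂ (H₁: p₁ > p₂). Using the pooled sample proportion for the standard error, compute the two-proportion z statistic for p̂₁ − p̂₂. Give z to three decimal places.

p̂₁ = 348/630 = 0.55238, p̂₂ = 280/494 = 0.56680.
Pooled p̂ = (348+280)/(630+494) = 628/1124 = 0.55872.
SE = √(p̂(1−p̂)(1/n₁+1/n₂)) = √(0.55872·0.44128·0.00361159) = √(0.000890446) = 0.02984.
z = (0.55238 − 0.56680)/0.02984 = -0.01442/0.02984 = -0.483.
p-value = P(Z > -0.483) ≈ 0.6855.

z = -0.483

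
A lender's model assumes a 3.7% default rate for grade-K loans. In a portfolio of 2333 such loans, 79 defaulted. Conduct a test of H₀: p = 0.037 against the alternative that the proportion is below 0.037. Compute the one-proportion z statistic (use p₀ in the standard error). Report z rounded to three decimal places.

p̂ = 79/2333 ≈ 0.03386.
Under H₀, SE = √(0.037·0.963/2333) = √(1.52726e-05) = 0.00391.
z = (0.03386 − 0.037)/0.00391 = -0.00314/0.00391 = -0.803.
p-value = P(Z < -0.803) ≈ 0.2110.

z = -0.803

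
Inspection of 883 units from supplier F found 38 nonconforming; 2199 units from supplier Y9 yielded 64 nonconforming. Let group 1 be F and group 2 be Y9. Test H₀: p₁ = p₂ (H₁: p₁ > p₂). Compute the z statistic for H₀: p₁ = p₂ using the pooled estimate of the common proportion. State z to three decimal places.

p̂₁ = 38/883 = 0.04304, p̂₂ = 64/2199 = 0.02910.
Pooled p̂ = (38+64)/(883+2199) = 102/3082 = 0.03310.
SE = √(0.0320001 × 0.00158725) = 0.00713.
z = (0.04304 − 0.02910)/0.00713 = 0.01394/0.00713 = 1.955.

z = 1.955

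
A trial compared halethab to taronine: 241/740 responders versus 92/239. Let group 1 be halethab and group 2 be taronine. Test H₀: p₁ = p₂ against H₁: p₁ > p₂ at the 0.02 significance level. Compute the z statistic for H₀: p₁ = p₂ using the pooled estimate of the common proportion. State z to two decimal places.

p̂₁ = 241/740 = 0.3257, p̂₂ = 92/239 = 0.3849.
Pooled p̂ = (241+92)/(740+239) = 333/979 = 0.3401.
SE = √(0.224446 × 0.00553545) = 0.0352.
z = (0.3257 − 0.3849)/0.0352 = -0.0592/0.0352 = -1.68.
p-value = P(Z > -1.681) ≈ 0.9536; since p > α = 0.02, fail to reject H₀.

z = -1.68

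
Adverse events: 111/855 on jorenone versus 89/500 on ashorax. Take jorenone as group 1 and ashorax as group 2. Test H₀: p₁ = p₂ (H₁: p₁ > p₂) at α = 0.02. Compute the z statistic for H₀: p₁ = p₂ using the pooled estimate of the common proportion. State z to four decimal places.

p̂₁ = 111/855 ≈ 0.129825, p̂₂ = 89/500 ≈ 0.178000.
Pooled p̂ = (111+89)/(855+500) = 200/1355 = 0.147601.
SE = √(p̂(1−p̂)(1/n₁+1/n₂)) = √(0.147601·0.852399·0.00316959) = √(0.000398783) = 0.019970.
z = (0.129825 − 0.178000)/0.019970 = -0.048175/0.019970 = -2.4124.
p-value = P(Z > -2.412) ≈ 0.9921; since p > α = 0.02, fail to reject H₀.

z = -2.4124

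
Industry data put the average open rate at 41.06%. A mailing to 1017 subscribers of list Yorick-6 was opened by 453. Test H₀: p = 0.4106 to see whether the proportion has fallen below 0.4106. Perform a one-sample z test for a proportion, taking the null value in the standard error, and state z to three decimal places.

p̂ = 453/1017 = 0.445428.
Under H₀, SE = √(0.4106·0.5894/1017) = √(0.000237962) = 0.015426.
z = (0.445428 − 0.4106)/0.015426 = 0.034828/0.015426 = 2.258.
p-value = P(Z < 2.258) ≈ 0.9880.

z = 2.258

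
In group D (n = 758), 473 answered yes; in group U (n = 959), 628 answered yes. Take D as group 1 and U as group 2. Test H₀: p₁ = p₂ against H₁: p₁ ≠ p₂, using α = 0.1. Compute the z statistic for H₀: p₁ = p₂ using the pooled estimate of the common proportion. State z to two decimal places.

p̂₁ = 473/758 ≈ 0.6240, p̂₂ = 628/959 ≈ 0.6548.
Pooled p̂ = (473+628)/(758+959) = 1101/1717 = 0.6412.
SE = √(0.230053 × 0.00236201) = 0.0233.
z = (0.6240 − 0.6548)/0.0233 = -0.0308/0.0233 = -1.32.
p-value = 2·P(Z > 1.323) ≈ 0.1859. With α = 0.1, fail to reject H₀.

z = -1.32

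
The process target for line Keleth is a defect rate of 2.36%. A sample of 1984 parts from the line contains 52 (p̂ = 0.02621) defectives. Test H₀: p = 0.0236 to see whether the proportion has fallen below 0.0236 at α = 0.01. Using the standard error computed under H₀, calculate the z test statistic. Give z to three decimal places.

p̂ = 52/1984 ≈ 0.026210.
Under H₀, SE = √(0.0236·0.9764/1984) = √(1.16144e-05) = 0.003408.
z = (0.026210 − 0.0236)/0.003408 = 0.002610/0.003408 = 0.766.
p-value = P(Z < 0.766) ≈ 0.7781; since p > α = 0.01, fail to reject H₀.

z = 0.766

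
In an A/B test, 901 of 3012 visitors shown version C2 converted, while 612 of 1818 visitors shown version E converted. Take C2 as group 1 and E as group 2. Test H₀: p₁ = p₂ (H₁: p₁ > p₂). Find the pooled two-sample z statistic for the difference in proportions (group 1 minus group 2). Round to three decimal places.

p̂₁ = 901/3012 = 0.299137, p̂₂ = 612/1818 = 0.336634.
Pooled p̂ = (901+612)/(3012+1818) = 1513/4830 = 0.313251.
SE = √(0.215125 × 0.00088206) = 0.013775.
z = (0.299137 − 0.336634)/0.013775 = -0.037497/0.013775 = -2.722.
p-value = P(Z > -2.722) ≈ 0.9968.

z = -2.722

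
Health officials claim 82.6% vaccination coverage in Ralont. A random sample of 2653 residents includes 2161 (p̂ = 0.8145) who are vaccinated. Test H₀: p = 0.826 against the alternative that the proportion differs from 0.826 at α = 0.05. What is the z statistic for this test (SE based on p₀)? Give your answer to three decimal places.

p̂ = 2161/2653 = 0.81455.
SE = √(p₀(1−p₀)/n) = √(0.14372/2653) = 0.00736.
z = (0.81455 − 0.826)/0.00736 = -0.01145/0.00736 = -1.556.
p-value = 2·P(Z > 1.556) ≈ 0.1198, so at α = 0.05 we fail to reject H₀.

z = -1.556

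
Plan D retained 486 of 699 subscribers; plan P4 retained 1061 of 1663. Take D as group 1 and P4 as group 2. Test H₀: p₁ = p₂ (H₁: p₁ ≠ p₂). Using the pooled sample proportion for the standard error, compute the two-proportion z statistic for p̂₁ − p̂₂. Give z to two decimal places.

z = 2.67

p̂₁ = 486/699 = 0.69528, p̂₂ = 1061/1663 = 0.63800.
Pooled p̂ = (486+1061)/(699+1663) = 1547/2362 = 0.65495.
SE = √(0.225989 × 0.00203194) = 0.02143.
z = (0.69528 − 0.63800)/0.02143 = 0.05728/0.02143 = 2.67.
p-value = 2·P(Z > 2.673) ≈ 0.0075.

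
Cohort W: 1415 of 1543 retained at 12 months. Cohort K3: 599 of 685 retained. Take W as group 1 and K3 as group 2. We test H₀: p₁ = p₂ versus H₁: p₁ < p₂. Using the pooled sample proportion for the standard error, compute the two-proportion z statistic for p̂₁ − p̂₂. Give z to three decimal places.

p̂₁ = 1415/1543 ≈ 0.91704, p̂₂ = 599/685 ≈ 0.87445.
Pooled p̂ = (1415+599)/(1543+685) = 2014/2228 = 0.90395.
SE = √(0.0868246 × 0.00210794) = 0.01353.
z = (0.91704 − 0.87445)/0.01353 = 0.04259/0.01353 = 3.148.

z = 3.148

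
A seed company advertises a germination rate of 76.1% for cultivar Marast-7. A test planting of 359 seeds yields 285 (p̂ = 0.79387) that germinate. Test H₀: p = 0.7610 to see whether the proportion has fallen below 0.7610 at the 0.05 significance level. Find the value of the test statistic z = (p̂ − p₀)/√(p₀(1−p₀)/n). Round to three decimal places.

p̂ = 285/359 = 0.79387.
Standard error under H₀: √(0.761×0.239/359) = 0.02251.
z = (0.79387 − 0.761)/0.02251 = 0.03287/0.02251 = 1.460.
p-value = P(Z < 1.460) ≈ 0.9279; since p > α = 0.05, fail to reject H₀.

z = 1.460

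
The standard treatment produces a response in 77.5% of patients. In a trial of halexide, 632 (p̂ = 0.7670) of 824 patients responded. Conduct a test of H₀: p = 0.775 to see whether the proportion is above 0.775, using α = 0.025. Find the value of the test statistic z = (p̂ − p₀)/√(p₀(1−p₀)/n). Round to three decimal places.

z = -0.551

p̂ = 632/824 ≈ 0.76699.
Under H₀, SE = √(0.775·0.225/824) = √(0.00021162) = 0.01455.
z = (0.76699 − 0.775)/0.01455 = -0.00801/0.01455 = -0.551.
p-value = P(Z > -0.551) ≈ 0.7090; since p > α = 0.025, fail to reject H₀.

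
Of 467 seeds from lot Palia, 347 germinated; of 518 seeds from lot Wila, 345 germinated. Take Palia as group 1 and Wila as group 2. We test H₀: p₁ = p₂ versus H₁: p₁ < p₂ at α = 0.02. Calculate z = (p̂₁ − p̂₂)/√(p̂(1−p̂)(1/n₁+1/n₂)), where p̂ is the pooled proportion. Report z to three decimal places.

p̂₁ = 347/467 ≈ 0.74304, p̂₂ = 345/518 ≈ 0.66602.
Pooled p̂ = (347+345)/(467+518) = 692/985 = 0.70254.
SE = √(p̂(1−p̂)(1/n₁+1/n₂)) = √(0.70254·0.29746·0.00407183) = √(0.000850924) = 0.02917.
z = (0.74304 − 0.66602)/0.02917 = 0.07702/0.02917 = 2.640.
p-value = P(Z < 2.640) ≈ 0.9959; since p > α = 0.02, fail to reject H₀.

z = 2.640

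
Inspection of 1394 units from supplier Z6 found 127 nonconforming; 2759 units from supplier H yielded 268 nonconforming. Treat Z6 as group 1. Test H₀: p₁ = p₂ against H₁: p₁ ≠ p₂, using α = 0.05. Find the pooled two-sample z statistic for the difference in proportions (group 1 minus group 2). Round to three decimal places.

p̂₁ = 127/1394 = 0.091105, p̂₂ = 268/2759 = 0.097137.
Pooled p̂ = (127+268)/(1394+2759) = 395/4153 = 0.095112.
SE = √(0.0860657 × 0.00107981) = 0.009640.
z = (0.091105 − 0.097137)/0.009640 = -0.006032/0.009640 = -0.626.
p-value = 2·P(Z > 0.626) ≈ 0.5315. With α = 0.05, fail to reject H₀.

z = -0.626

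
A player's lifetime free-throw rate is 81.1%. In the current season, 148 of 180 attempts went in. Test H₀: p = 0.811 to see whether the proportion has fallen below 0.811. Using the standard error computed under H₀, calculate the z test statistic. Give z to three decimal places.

p̂ = 148/180 ≈ 0.82222.
SE = √(p₀(1−p₀)/n) = √(0.15328/180) = 0.02918.
z = (0.82222 − 0.811)/0.02918 = 0.01122/0.02918 = 0.385.

z = 0.385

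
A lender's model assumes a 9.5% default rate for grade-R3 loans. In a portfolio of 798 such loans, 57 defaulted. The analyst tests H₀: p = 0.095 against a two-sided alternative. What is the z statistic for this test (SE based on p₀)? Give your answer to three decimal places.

z = -2.271

p̂ = 57/798 = 0.07143.
SE = √(p₀(1−p₀)/n) = √(0.085975/798) = 0.01038.
z = (0.07143 − 0.095)/0.01038 = -0.02357/0.01038 = -2.271.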